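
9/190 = 9/190 = 0.05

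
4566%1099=170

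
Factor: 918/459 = 2 = 2^1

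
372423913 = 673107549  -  300683636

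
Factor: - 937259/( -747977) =89^1*10531^1*747977^( - 1)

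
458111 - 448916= 9195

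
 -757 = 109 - 866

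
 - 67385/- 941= 71+574/941= 71.61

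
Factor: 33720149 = 139^1*242591^1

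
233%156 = 77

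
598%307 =291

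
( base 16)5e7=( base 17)53F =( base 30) 1KB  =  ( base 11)1154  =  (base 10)1511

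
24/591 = 8/197 = 0.04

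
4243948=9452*449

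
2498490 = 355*7038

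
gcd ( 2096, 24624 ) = 16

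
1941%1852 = 89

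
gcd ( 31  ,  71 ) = 1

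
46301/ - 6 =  - 46301/6 =- 7716.83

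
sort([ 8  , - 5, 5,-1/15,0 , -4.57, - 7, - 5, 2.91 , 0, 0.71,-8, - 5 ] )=[ - 8, - 7, - 5, -5, - 5, - 4.57, - 1/15, 0, 0, 0.71, 2.91, 5, 8]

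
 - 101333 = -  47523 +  - 53810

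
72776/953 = 76 + 348/953 = 76.37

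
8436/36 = 703/3 = 234.33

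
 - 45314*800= - 36251200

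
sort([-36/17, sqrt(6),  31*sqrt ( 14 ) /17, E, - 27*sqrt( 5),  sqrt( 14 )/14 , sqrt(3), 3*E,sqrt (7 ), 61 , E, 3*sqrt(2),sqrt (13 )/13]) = [  -  27*sqrt( 5), -36/17, sqrt( 14)/14,sqrt( 13 )/13, sqrt( 3) , sqrt(6 ), sqrt(7), E, E, 3*sqrt(2 ), 31*sqrt ( 14 ) /17, 3*E, 61] 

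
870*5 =4350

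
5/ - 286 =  - 1 + 281/286 = -0.02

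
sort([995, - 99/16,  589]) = [ - 99/16,  589,  995]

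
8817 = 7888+929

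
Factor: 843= 3^1*281^1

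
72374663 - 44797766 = 27576897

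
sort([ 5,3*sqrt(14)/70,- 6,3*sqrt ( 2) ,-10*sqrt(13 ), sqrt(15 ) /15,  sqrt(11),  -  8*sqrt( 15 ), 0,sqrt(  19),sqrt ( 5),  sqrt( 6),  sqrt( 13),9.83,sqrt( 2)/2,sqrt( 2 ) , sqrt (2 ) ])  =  [ - 10*sqrt (13), - 8 * sqrt(15), - 6, 0 , 3 * sqrt( 14)/70,sqrt( 15)/15,sqrt (2)/2, sqrt(2),sqrt ( 2 ), sqrt(5),  sqrt( 6), sqrt( 11),sqrt( 13),  3*sqrt ( 2),  sqrt( 19),  5,9.83]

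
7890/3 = 2630 =2630.00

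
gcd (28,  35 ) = 7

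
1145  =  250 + 895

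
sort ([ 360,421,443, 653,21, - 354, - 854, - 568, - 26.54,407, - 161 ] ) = [ - 854, - 568,-354, - 161,-26.54,21,360,407,421,443 , 653] 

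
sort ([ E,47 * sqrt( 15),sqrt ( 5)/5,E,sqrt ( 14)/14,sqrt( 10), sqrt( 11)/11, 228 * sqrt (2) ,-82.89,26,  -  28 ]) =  [ - 82.89,  -  28,sqrt( 14 ) /14, sqrt(11 )/11,sqrt( 5)/5,E,E,  sqrt (10 ),26,  47 * sqrt( 15), 228* sqrt (2)] 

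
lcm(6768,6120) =575280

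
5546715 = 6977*795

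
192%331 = 192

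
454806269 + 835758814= 1290565083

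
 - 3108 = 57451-60559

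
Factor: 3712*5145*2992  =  57141934080 = 2^11*3^1*5^1*7^3 * 11^1*17^1* 29^1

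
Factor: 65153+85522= 150675 = 3^1* 5^2*7^2* 41^1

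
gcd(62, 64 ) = 2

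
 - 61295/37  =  -61295/37 = - 1656.62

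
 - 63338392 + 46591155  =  -16747237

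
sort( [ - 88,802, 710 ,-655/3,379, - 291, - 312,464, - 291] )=[-312, - 291,-291, - 655/3 , - 88 , 379, 464 , 710,802]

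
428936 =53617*8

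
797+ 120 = 917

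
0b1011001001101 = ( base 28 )77P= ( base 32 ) 5ID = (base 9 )7743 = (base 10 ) 5709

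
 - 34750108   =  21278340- 56028448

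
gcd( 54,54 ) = 54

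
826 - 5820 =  - 4994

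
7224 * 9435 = 68158440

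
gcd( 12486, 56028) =6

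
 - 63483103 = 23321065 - 86804168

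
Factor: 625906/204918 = 449/147= 3^( - 1) *7^ ( -2)*449^1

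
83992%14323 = 12377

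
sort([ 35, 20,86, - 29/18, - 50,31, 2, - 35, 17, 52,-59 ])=[ - 59 , - 50, - 35, - 29/18,2, 17,  20 , 31,  35, 52, 86]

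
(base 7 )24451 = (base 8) 14406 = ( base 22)d54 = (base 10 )6406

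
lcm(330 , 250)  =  8250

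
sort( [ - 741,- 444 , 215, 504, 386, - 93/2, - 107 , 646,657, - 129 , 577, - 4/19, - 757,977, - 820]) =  [-820, -757,-741, - 444,-129,-107, - 93/2, -4/19,215,386, 504,  577,646, 657,  977]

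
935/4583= 935/4583 = 0.20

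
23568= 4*5892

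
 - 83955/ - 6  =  27985/2=13992.50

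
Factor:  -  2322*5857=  - 13599954  =  -2^1*3^3 *43^1*5857^1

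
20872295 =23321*895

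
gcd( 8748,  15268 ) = 4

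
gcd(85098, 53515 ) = 1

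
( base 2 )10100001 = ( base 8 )241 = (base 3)12222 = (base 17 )98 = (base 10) 161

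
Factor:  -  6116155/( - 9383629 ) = 5^1* 41^( - 1)*228869^ ( - 1 )*1223231^1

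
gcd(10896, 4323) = 3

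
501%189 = 123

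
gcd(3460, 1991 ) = 1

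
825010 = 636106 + 188904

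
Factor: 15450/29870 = 3^1 * 5^1*29^ (- 1)= 15/29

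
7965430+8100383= 16065813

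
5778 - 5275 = 503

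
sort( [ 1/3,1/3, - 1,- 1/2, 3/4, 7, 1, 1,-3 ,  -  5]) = [ - 5, - 3,- 1,-1/2,1/3, 1/3,3/4, 1, 1,7]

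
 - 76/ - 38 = 2 + 0/1= 2.00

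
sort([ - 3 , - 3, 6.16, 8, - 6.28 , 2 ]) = [ - 6.28,  -  3, - 3 , 2 , 6.16 , 8 ]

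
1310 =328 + 982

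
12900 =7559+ 5341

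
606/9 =202/3=67.33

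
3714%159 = 57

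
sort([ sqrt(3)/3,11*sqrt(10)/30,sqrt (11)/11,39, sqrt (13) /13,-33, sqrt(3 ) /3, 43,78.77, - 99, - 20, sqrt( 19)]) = [ - 99  , - 33, -20, sqrt(13)/13  ,  sqrt(11)/11, sqrt ( 3 )/3,sqrt( 3) /3,11*sqrt(10 )/30, sqrt( 19) , 39, 43, 78.77 ]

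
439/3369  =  439/3369 = 0.13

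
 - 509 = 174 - 683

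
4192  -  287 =3905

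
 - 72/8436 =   -  6/703 = -  0.01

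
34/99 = 34/99 = 0.34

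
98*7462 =731276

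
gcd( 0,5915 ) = 5915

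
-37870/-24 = 1577 +11/12 = 1577.92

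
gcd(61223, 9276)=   1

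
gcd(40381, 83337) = 1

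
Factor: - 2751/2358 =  - 7/6 = - 2^( - 1)*3^ ( - 1) * 7^1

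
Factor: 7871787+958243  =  2^1*5^1*11^1*80273^1=8830030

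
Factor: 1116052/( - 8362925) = - 2^2*5^(- 2)*7^1*23^1*37^( - 1)* 1733^1*9041^( - 1 )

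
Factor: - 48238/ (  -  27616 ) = 2^ ( - 4) * 89^1 *271^1  *863^( - 1) = 24119/13808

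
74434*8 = 595472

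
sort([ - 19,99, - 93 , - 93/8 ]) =[ - 93, - 19, - 93/8, 99] 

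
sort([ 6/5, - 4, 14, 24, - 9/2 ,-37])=[ -37 , - 9/2, - 4, 6/5,  14,  24]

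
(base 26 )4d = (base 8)165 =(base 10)117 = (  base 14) 85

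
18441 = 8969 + 9472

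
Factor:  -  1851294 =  - 2^1*3^1*239^1*1291^1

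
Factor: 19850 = 2^1*5^2*397^1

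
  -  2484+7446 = 4962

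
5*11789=58945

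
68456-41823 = 26633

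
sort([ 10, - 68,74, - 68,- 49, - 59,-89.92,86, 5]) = [ - 89.92, - 68, - 68, - 59, - 49, 5,10,74 , 86] 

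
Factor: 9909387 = 3^2*29^1*37967^1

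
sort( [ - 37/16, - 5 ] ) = [ - 5, - 37/16]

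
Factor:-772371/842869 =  - 3^2  *85819^1*842869^( - 1 )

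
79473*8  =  635784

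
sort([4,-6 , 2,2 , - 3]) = [-6, - 3,2,2, 4] 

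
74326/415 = 74326/415 = 179.10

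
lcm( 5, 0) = 0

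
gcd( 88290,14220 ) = 90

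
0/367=0= 0.00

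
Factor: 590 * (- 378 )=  -223020 = - 2^2*3^3 * 5^1*7^1*59^1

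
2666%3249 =2666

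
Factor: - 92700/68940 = -515/383 = - 5^1*103^1*383^( - 1) 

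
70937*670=47527790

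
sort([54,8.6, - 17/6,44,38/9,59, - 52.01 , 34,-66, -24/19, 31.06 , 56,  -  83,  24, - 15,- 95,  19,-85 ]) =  [ - 95, - 85, - 83, - 66, - 52.01, - 15, - 17/6, - 24/19,38/9,8.6,19,24,31.06,34, 44,54,56,59] 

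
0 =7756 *0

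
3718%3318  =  400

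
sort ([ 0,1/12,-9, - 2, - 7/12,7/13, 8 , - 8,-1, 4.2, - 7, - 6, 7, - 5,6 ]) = [ - 9, - 8, - 7, - 6, - 5, - 2,  -  1,-7/12,0, 1/12 , 7/13,4.2,6 , 7,8]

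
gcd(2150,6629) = 1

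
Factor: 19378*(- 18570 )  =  -359849460 =- 2^2 * 3^1* 5^1 *619^1 * 9689^1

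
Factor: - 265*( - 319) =84535= 5^1*11^1*29^1*53^1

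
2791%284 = 235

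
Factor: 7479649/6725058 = 2^( - 1 )*3^( - 1)*31^1*67^( - 1 )* 89^1*2711^1*16729^(  -  1 )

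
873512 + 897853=1771365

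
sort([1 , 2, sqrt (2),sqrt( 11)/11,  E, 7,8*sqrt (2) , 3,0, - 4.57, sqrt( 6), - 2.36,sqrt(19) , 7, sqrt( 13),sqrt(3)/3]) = [ -4.57 , - 2.36 , 0, sqrt( 11 )/11,sqrt( 3)/3, 1,sqrt(2 ), 2, sqrt( 6 ) , E, 3,sqrt( 13), sqrt( 19),7,7,8* sqrt (2)]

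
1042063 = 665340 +376723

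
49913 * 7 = 349391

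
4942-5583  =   - 641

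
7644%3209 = 1226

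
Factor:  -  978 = -2^1  *  3^1* 163^1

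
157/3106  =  157/3106 =0.05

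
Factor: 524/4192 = 2^( -3) = 1/8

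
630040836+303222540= 933263376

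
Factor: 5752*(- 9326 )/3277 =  - 53643152/3277 = - 2^4*29^( - 1)*113^( - 1)*719^1*4663^1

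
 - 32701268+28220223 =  - 4481045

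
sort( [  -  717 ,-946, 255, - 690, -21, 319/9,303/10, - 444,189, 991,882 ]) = [ - 946,- 717,-690, - 444,-21, 303/10, 319/9, 189,255, 882, 991] 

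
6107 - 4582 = 1525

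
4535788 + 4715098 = 9250886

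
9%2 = 1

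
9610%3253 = 3104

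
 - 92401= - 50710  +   - 41691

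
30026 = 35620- 5594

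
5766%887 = 444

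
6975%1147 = 93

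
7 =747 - 740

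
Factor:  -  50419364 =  - 2^2 * 12604841^1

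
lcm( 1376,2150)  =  34400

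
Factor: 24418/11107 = 842/383 = 2^1*383^(- 1)*421^1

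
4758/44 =108 + 3/22=108.14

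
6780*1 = 6780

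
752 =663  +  89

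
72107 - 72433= -326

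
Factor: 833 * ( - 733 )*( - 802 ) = 489692378 = 2^1*7^2*17^1*401^1*733^1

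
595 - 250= 345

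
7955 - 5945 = 2010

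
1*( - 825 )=-825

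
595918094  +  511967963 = 1107886057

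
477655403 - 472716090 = 4939313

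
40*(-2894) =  - 115760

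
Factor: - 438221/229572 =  - 62603/32796 = - 2^( - 2)*3^(  -  2)*911^( - 1)*62603^1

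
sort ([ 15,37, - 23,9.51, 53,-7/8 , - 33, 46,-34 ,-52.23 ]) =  [-52.23, - 34, -33, - 23,-7/8, 9.51,15  ,  37,46, 53]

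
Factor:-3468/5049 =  -2^2*3^( - 2 ) * 11^( - 1 )*17^1 = - 68/99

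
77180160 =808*95520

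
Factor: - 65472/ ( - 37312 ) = 3^1*31^1*53^( - 1 ) = 93/53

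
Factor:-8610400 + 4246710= -4363690=- 2^1 * 5^1*479^1*911^1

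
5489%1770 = 179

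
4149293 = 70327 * 59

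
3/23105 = 3/23105 = 0.00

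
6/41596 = 3/20798 = 0.00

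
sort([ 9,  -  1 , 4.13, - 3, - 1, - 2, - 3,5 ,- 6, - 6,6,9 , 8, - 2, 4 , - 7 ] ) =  [ - 7, - 6, - 6  , - 3, - 3,-2,  -  2, - 1, - 1, 4,4.13,5, 6 , 8, 9,9]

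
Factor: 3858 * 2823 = 2^1*3^2* 643^1*941^1=10891134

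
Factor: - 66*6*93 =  - 2^2 *3^3*11^1*31^1=- 36828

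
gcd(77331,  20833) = 1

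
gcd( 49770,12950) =70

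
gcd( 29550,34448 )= 2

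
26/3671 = 26/3671 = 0.01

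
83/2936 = 83/2936 = 0.03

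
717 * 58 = 41586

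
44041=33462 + 10579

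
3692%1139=275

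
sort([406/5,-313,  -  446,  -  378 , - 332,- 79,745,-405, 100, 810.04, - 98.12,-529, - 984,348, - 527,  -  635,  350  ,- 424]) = [ - 984 , - 635, - 529, -527, - 446, - 424, - 405 ,  -  378,-332, - 313,-98.12, - 79,406/5, 100, 348,350, 745, 810.04] 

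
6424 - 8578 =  - 2154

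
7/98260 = 7/98260 = 0.00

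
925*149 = 137825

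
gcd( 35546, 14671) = 1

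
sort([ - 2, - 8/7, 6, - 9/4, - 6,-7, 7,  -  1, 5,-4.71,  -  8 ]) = [ - 8, - 7,- 6, - 4.71, - 9/4, - 2, - 8/7, - 1,5, 6, 7 ] 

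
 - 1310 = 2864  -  4174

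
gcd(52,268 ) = 4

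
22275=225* 99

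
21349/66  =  21349/66 = 323.47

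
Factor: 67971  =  3^1*139^1*163^1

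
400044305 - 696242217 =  - 296197912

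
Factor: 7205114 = 2^1*7^1 * 514651^1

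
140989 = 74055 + 66934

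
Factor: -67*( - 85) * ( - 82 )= - 2^1*5^1*17^1*41^1*67^1 = -466990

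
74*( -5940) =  - 439560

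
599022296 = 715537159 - 116514863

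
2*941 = 1882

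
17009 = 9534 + 7475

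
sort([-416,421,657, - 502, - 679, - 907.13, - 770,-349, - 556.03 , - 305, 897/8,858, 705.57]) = [ - 907.13 , - 770, - 679 , - 556.03, - 502  , - 416,-349, -305, 897/8,  421, 657, 705.57, 858 ]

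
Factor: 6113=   6113^1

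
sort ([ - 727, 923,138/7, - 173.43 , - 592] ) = [ - 727, - 592,-173.43,138/7, 923]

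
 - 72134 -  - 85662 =13528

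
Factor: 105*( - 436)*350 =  - 2^3*3^1*5^3*7^2 * 109^1 = - 16023000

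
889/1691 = 889/1691  =  0.53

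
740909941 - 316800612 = 424109329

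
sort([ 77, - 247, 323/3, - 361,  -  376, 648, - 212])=[ - 376, - 361, - 247, - 212,77, 323/3, 648]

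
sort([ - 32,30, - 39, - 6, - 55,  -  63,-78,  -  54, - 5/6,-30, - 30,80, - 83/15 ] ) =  [- 78, - 63, - 55,  -  54, - 39 , - 32, - 30, - 30, - 6, - 83/15, - 5/6,30, 80 ] 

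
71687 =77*931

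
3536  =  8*442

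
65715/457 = 65715/457 = 143.80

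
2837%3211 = 2837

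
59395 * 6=356370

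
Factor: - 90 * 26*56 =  - 2^5  *3^2*5^1*7^1*13^1 = - 131040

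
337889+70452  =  408341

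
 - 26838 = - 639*42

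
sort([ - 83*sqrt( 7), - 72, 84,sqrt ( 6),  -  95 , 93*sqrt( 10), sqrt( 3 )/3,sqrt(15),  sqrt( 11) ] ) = [ - 83*sqrt( 7 ),  -  95, - 72, sqrt(3) /3, sqrt( 6),  sqrt( 11),sqrt(15 ),84,93*sqrt( 10)]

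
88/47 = 88/47= 1.87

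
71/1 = 71= 71.00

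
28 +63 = 91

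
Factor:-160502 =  - 2^1*80251^1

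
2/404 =1/202=0.00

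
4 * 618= 2472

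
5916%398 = 344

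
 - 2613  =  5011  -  7624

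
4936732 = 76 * 64957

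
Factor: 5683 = 5683^1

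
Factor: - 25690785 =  - 3^1*5^1*31^1*55249^1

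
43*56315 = 2421545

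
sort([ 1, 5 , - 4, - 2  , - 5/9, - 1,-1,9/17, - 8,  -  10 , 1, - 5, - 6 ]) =[  -  10,-8,  -  6  ,  -  5, - 4,- 2, - 1, - 1,-5/9, 9/17, 1,1,5 ]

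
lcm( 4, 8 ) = 8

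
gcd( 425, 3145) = 85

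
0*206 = 0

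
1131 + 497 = 1628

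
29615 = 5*5923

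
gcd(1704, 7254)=6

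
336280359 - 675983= 335604376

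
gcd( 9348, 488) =4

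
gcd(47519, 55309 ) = 779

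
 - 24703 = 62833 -87536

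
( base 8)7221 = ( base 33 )3e0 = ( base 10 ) 3729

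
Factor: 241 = 241^1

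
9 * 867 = 7803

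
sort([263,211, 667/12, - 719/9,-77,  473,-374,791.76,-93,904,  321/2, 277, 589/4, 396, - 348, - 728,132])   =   [ - 728, - 374, - 348,-93, - 719/9, - 77, 667/12, 132,589/4, 321/2, 211, 263, 277,396, 473, 791.76  ,  904 ]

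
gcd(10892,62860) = 28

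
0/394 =0 = 0.00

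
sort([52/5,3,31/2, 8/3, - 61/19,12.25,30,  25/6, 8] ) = [-61/19, 8/3,  3,25/6, 8,  52/5, 12.25,31/2,30]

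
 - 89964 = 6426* ( - 14 )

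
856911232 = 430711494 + 426199738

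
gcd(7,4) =1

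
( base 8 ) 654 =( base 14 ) 228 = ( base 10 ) 428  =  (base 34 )CK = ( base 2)110101100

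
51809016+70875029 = 122684045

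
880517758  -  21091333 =859426425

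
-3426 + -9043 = -12469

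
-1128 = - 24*47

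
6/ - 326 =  - 1+160/163 = - 0.02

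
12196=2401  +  9795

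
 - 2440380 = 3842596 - 6282976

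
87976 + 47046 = 135022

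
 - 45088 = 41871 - 86959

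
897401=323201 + 574200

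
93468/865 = 93468/865= 108.06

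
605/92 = 605/92 = 6.58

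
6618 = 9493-2875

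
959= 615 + 344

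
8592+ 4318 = 12910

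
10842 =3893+6949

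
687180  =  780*881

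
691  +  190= 881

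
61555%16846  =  11017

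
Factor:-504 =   -  2^3*3^2*7^1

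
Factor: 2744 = 2^3 * 7^3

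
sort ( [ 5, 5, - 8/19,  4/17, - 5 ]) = [-5,-8/19,4/17,5,5]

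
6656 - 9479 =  - 2823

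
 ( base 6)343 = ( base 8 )207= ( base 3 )12000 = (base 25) 5A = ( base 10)135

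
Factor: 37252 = 2^2  *  67^1*139^1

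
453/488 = 453/488 = 0.93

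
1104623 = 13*84971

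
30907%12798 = 5311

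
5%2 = 1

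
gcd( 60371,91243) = 1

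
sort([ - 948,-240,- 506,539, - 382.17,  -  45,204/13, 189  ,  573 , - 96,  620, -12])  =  [ - 948,-506, - 382.17,-240,  -  96,-45,-12,204/13, 189,539,  573,620]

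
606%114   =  36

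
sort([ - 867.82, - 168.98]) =[ - 867.82, - 168.98]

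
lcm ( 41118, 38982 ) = 3001614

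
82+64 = 146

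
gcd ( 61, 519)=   1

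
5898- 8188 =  - 2290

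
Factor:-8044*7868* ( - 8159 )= 516384676528= 2^4*7^1*41^1*199^1*281^1*2011^1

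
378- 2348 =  - 1970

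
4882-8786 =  - 3904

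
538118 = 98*5491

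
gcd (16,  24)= 8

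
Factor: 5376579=3^1*13^1*89^1*1549^1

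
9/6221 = 9/6221 = 0.00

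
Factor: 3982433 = 7^1*13^1*107^1  *409^1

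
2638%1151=336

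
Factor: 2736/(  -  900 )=  -  2^2 *5^(-2)*19^1 = - 76/25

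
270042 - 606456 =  - 336414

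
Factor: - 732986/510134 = -673^( - 1)*967^1= - 967/673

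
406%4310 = 406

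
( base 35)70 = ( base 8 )365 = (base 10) 245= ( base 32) 7l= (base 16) F5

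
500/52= 125/13  =  9.62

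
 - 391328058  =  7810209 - 399138267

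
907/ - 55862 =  - 907/55862  =  - 0.02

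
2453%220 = 33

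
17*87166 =1481822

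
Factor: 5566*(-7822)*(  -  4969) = 2^2 * 11^2 * 23^1*3911^1 * 4969^1 = 216336605188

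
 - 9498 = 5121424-5130922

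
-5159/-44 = 117 + 1/4 = 117.25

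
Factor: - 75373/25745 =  - 3967/1355 =- 5^ ( - 1 )*271^( - 1 )*3967^1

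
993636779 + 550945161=1544581940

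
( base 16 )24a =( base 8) 1112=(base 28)kq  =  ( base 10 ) 586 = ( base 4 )21022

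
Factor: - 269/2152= - 2^( - 3) =- 1/8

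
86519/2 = 43259 + 1/2 = 43259.50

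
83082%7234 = 3508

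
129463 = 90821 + 38642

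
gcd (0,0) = 0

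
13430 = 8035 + 5395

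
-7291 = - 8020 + 729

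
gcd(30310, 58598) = 2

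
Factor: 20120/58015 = 4024/11603=2^3* 41^(  -  1 )  *283^(  -  1 )*503^1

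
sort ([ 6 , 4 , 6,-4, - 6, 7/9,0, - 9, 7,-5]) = [ - 9, - 6,-5, - 4, 0, 7/9, 4, 6,6, 7]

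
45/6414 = 15/2138 = 0.01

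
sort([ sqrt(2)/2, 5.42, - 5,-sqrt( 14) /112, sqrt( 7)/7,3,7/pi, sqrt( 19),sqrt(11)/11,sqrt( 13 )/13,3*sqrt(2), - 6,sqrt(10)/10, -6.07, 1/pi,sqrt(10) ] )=[ - 6.07, - 6, - 5, - sqrt(14)/112, sqrt( 13)/13,sqrt( 11) /11, sqrt(10)/10, 1/pi,sqrt(7 )/7,  sqrt (2)/2,7/pi, 3,  sqrt(10),3*sqrt( 2 ), sqrt(19), 5.42] 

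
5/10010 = 1/2002 = 0.00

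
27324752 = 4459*6128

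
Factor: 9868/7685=2^2*5^(-1)*29^(  -  1 )*53^( - 1)*2467^1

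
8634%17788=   8634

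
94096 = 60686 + 33410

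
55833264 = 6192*9017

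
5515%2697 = 121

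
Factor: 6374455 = 5^1 *223^1*5717^1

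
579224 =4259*136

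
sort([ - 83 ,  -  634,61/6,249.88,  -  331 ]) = [ - 634, - 331, - 83, 61/6,249.88 ] 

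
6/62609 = 6/62609 = 0.00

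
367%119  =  10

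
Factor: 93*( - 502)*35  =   - 1634010 = - 2^1*3^1*5^1*7^1*31^1*251^1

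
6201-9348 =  - 3147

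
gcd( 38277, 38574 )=9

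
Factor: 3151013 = 59^1*53407^1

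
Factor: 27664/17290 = 2^3*5^ ( - 1) = 8/5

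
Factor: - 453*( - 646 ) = 2^1*3^1 * 17^1 * 19^1*151^1 = 292638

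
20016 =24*834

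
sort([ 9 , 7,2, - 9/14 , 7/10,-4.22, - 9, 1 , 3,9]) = [ - 9,  -  4.22, - 9/14, 7/10 , 1,2,3 , 7,9,9]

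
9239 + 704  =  9943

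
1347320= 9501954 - 8154634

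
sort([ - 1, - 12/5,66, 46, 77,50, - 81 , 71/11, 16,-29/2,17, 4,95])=[ - 81, - 29/2,-12/5, -1,  4,71/11,16, 17,46,50 , 66, 77, 95]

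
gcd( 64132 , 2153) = 1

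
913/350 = 913/350  =  2.61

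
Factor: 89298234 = 2^1*3^3*1653671^1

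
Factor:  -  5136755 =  - 5^1 * 13^2*6079^1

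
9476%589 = 52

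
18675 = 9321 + 9354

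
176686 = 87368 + 89318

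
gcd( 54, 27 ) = 27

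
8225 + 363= 8588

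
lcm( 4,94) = 188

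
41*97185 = 3984585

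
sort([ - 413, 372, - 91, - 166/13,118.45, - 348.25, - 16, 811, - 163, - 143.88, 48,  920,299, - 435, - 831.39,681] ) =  [ - 831.39,  -  435,  -  413,-348.25, - 163, - 143.88, - 91, -16,  -  166/13, 48,118.45, 299, 372, 681, 811, 920]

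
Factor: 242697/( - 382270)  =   - 2^( - 1 ) * 3^1*5^( - 1 )*7^1*13^1*43^( - 1)= - 273/430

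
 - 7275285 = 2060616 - 9335901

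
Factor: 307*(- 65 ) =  - 19955=-5^1*13^1*307^1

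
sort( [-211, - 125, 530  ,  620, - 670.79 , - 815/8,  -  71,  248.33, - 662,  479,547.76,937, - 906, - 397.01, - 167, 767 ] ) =[ -906, - 670.79, - 662, - 397.01 , - 211, - 167, - 125, - 815/8, - 71,  248.33,479,530,547.76,620,767, 937 ]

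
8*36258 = 290064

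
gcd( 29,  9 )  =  1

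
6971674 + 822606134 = 829577808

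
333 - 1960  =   - 1627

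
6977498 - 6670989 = 306509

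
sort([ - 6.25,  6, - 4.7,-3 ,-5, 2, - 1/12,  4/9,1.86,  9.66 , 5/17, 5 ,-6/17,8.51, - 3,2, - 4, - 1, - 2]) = [-6.25, - 5, - 4.7, - 4, - 3, - 3,-2, - 1,-6/17, - 1/12,5/17 , 4/9, 1.86,2,  2, 5,6,8.51, 9.66]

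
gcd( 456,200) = 8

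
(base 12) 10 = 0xC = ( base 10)12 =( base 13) c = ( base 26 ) C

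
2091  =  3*697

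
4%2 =0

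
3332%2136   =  1196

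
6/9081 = 2/3027 = 0.00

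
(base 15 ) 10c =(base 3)22210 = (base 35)6r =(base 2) 11101101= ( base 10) 237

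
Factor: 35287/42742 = 71/86 = 2^( - 1 )*43^( - 1)*71^1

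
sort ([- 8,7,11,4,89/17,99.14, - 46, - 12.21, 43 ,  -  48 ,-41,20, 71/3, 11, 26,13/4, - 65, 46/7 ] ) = [ - 65,- 48, - 46, - 41, - 12.21,-8, 13/4,4 , 89/17,46/7,7, 11, 11, 20, 71/3, 26, 43, 99.14 ] 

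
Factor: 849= 3^1* 283^1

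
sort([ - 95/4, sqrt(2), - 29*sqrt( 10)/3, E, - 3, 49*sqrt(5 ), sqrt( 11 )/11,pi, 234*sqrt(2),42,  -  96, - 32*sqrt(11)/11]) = [  -  96, - 29 * sqrt( 10) /3, - 95/4,-32*sqrt( 11)/11, - 3, sqrt(11) /11,sqrt(2), E, pi,  42, 49*sqrt( 5 ),234*sqrt(2 )]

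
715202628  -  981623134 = - 266420506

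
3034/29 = 3034/29=104.62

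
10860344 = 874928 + 9985416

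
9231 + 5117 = 14348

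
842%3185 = 842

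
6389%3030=329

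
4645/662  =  7+ 11/662= 7.02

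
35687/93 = 35687/93 = 383.73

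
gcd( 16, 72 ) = 8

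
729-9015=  - 8286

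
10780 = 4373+6407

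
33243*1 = 33243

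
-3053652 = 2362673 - 5416325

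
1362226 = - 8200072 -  - 9562298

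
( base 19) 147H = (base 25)DD3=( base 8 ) 20405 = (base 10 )8453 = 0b10000100000101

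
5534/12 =2767/6 = 461.17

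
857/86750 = 857/86750 = 0.01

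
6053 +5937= 11990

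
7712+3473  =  11185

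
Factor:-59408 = -2^4*47^1*79^1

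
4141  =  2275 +1866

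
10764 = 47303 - 36539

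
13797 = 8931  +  4866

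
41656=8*5207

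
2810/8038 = 1405/4019 = 0.35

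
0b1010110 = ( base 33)2K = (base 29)2s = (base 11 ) 79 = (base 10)86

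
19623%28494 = 19623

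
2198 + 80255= 82453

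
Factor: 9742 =2^1*4871^1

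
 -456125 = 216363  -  672488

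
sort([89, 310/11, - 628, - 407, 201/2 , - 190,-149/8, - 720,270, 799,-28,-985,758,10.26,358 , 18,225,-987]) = [- 987, - 985, - 720 , - 628,-407,-190, - 28,-149/8,10.26,18, 310/11,89,  201/2,225,270, 358,  758,799] 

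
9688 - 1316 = 8372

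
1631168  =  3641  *448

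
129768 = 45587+84181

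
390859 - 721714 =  - 330855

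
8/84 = 2/21 = 0.10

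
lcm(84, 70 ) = 420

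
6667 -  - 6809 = 13476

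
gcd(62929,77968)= 1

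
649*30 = 19470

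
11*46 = 506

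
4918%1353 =859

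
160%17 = 7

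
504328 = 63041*8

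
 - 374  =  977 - 1351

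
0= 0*48128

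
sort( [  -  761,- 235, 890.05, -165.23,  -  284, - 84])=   [ - 761,-284, - 235, -165.23, - 84, 890.05]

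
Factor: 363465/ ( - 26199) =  - 985/71=- 5^1*71^(  -  1)*197^1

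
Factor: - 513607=-41^1*12527^1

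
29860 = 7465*4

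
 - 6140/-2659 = 6140/2659 = 2.31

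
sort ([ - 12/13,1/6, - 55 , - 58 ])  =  [ - 58, - 55, - 12/13,1/6]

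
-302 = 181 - 483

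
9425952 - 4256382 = 5169570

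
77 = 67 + 10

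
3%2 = 1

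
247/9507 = 247/9507 = 0.03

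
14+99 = 113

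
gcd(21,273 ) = 21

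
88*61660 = 5426080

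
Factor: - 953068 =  - 2^2*238267^1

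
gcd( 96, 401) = 1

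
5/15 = 1/3 = 0.33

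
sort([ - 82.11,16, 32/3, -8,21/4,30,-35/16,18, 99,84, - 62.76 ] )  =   [ - 82.11, - 62.76, - 8,  -  35/16,21/4, 32/3,16,18,30,84,  99 ] 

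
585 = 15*39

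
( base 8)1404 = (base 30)PM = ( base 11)642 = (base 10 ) 772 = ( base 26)13I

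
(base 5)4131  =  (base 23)10C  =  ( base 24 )MD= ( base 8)1035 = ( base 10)541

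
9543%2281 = 419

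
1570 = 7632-6062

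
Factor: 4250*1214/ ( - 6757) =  - 2^2*5^3*17^1* 29^( - 1)*233^( - 1 )*607^1=- 5159500/6757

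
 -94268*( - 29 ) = 2733772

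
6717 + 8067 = 14784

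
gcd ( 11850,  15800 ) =3950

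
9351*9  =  84159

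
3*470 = 1410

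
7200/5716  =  1 + 371/1429= 1.26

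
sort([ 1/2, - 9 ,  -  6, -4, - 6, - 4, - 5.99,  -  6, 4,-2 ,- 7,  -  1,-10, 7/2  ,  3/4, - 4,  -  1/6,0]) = [ - 10, - 9, - 7, - 6, - 6 , - 6, - 5.99,  -  4, - 4,  -  4,- 2, - 1,  -  1/6,0,1/2,3/4,7/2,4 ]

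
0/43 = 0 = 0.00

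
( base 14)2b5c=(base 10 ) 7726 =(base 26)bb4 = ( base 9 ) 11534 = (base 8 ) 17056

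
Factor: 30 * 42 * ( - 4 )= - 5040 = - 2^4 * 3^2*5^1* 7^1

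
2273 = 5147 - 2874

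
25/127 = 25/127 = 0.20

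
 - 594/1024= - 297/512 = - 0.58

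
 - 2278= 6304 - 8582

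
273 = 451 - 178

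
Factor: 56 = 2^3 * 7^1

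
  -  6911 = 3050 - 9961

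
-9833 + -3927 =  - 13760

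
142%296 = 142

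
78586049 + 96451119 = 175037168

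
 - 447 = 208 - 655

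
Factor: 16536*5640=2^6*3^2*5^1*13^1*47^1*53^1 = 93263040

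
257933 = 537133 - 279200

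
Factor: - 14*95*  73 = - 97090 = - 2^1 * 5^1*7^1*19^1*73^1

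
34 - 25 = 9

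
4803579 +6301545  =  11105124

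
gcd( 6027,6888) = 861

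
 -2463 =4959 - 7422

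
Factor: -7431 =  - 3^1*2477^1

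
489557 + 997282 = 1486839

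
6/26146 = 3/13073=0.00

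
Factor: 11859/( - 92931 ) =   -  3953/30977=- 59^1 * 67^1*30977^( - 1)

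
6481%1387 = 933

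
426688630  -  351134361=75554269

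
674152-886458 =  -212306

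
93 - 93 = 0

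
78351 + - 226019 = -147668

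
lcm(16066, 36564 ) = 1060356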